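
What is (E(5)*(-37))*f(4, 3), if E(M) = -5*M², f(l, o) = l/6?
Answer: 9250/3 ≈ 3083.3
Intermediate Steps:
f(l, o) = l/6 (f(l, o) = l*(⅙) = l/6)
(E(5)*(-37))*f(4, 3) = (-5*5²*(-37))*((⅙)*4) = (-5*25*(-37))*(⅔) = -125*(-37)*(⅔) = 4625*(⅔) = 9250/3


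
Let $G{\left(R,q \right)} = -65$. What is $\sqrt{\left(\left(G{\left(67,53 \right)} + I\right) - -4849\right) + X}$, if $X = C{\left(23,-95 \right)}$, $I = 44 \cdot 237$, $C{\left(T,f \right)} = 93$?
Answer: $\sqrt{15305} \approx 123.71$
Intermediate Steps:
$I = 10428$
$X = 93$
$\sqrt{\left(\left(G{\left(67,53 \right)} + I\right) - -4849\right) + X} = \sqrt{\left(\left(-65 + 10428\right) - -4849\right) + 93} = \sqrt{\left(10363 + 4849\right) + 93} = \sqrt{15212 + 93} = \sqrt{15305}$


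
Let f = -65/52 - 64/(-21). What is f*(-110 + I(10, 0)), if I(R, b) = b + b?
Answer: -8305/42 ≈ -197.74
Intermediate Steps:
I(R, b) = 2*b
f = 151/84 (f = -65*1/52 - 64*(-1/21) = -5/4 + 64/21 = 151/84 ≈ 1.7976)
f*(-110 + I(10, 0)) = 151*(-110 + 2*0)/84 = 151*(-110 + 0)/84 = (151/84)*(-110) = -8305/42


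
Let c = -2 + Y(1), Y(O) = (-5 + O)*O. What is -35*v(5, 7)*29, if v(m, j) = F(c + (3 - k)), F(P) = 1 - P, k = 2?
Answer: -6090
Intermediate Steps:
Y(O) = O*(-5 + O)
c = -6 (c = -2 + 1*(-5 + 1) = -2 + 1*(-4) = -2 - 4 = -6)
v(m, j) = 6 (v(m, j) = 1 - (-6 + (3 - 1*2)) = 1 - (-6 + (3 - 2)) = 1 - (-6 + 1) = 1 - 1*(-5) = 1 + 5 = 6)
-35*v(5, 7)*29 = -35*6*29 = -210*29 = -6090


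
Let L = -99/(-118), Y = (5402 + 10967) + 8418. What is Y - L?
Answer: 2924767/118 ≈ 24786.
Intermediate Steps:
Y = 24787 (Y = 16369 + 8418 = 24787)
L = 99/118 (L = -99*(-1/118) = 99/118 ≈ 0.83898)
Y - L = 24787 - 1*99/118 = 24787 - 99/118 = 2924767/118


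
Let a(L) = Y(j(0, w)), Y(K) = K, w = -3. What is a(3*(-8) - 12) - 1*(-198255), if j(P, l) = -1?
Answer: 198254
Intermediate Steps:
a(L) = -1
a(3*(-8) - 12) - 1*(-198255) = -1 - 1*(-198255) = -1 + 198255 = 198254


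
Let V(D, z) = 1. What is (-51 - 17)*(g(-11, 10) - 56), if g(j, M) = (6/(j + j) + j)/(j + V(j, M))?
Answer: 205224/55 ≈ 3731.3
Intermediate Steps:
g(j, M) = (j + 3/j)/(1 + j) (g(j, M) = (6/(j + j) + j)/(j + 1) = (6/((2*j)) + j)/(1 + j) = (6*(1/(2*j)) + j)/(1 + j) = (3/j + j)/(1 + j) = (j + 3/j)/(1 + j))
(-51 - 17)*(g(-11, 10) - 56) = (-51 - 17)*((3 + (-11)²)/((-11)*(1 - 11)) - 56) = -68*(-1/11*(3 + 121)/(-10) - 56) = -68*(-1/11*(-⅒)*124 - 56) = -68*(62/55 - 56) = -68*(-3018/55) = 205224/55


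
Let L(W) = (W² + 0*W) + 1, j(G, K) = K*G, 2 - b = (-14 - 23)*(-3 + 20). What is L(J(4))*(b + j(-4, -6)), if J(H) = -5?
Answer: 17030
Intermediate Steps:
b = 631 (b = 2 - (-14 - 23)*(-3 + 20) = 2 - (-37)*17 = 2 - 1*(-629) = 2 + 629 = 631)
j(G, K) = G*K
L(W) = 1 + W² (L(W) = (W² + 0) + 1 = W² + 1 = 1 + W²)
L(J(4))*(b + j(-4, -6)) = (1 + (-5)²)*(631 - 4*(-6)) = (1 + 25)*(631 + 24) = 26*655 = 17030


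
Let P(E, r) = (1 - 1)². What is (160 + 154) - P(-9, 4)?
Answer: 314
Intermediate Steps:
P(E, r) = 0 (P(E, r) = 0² = 0)
(160 + 154) - P(-9, 4) = (160 + 154) - 1*0 = 314 + 0 = 314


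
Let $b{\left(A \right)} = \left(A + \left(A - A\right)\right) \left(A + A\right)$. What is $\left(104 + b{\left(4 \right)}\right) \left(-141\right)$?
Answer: $-19176$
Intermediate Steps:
$b{\left(A \right)} = 2 A^{2}$ ($b{\left(A \right)} = \left(A + 0\right) 2 A = A 2 A = 2 A^{2}$)
$\left(104 + b{\left(4 \right)}\right) \left(-141\right) = \left(104 + 2 \cdot 4^{2}\right) \left(-141\right) = \left(104 + 2 \cdot 16\right) \left(-141\right) = \left(104 + 32\right) \left(-141\right) = 136 \left(-141\right) = -19176$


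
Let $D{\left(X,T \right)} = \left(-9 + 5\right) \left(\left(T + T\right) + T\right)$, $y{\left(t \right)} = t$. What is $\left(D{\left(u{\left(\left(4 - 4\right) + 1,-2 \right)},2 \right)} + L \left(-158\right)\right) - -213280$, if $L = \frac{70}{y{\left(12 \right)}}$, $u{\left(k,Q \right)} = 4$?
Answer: $\frac{637003}{3} \approx 2.1233 \cdot 10^{5}$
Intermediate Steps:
$D{\left(X,T \right)} = - 12 T$ ($D{\left(X,T \right)} = - 4 \left(2 T + T\right) = - 4 \cdot 3 T = - 12 T$)
$L = \frac{35}{6}$ ($L = \frac{70}{12} = 70 \cdot \frac{1}{12} = \frac{35}{6} \approx 5.8333$)
$\left(D{\left(u{\left(\left(4 - 4\right) + 1,-2 \right)},2 \right)} + L \left(-158\right)\right) - -213280 = \left(\left(-12\right) 2 + \frac{35}{6} \left(-158\right)\right) - -213280 = \left(-24 - \frac{2765}{3}\right) + 213280 = - \frac{2837}{3} + 213280 = \frac{637003}{3}$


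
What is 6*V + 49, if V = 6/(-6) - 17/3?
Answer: 9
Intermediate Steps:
V = -20/3 (V = 6*(-1/6) - 17*1/3 = -1 - 17/3 = -20/3 ≈ -6.6667)
6*V + 49 = 6*(-20/3) + 49 = -40 + 49 = 9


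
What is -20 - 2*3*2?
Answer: -32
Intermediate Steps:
-20 - 2*3*2 = -20 - 6*2 = -20 - 12 = -32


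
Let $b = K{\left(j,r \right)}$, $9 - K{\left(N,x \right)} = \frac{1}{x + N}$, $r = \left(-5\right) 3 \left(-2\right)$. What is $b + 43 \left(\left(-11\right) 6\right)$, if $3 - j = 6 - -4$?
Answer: $- \frac{65068}{23} \approx -2829.0$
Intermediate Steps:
$j = -7$ ($j = 3 - \left(6 - -4\right) = 3 - \left(6 + 4\right) = 3 - 10 = -7$)
$r = 30$ ($r = \left(-15\right) \left(-2\right) = 30$)
$K{\left(N,x \right)} = 9 - \frac{1}{N + x}$ ($K{\left(N,x \right)} = 9 - \frac{1}{x + N} = 9 - \frac{1}{N + x}$)
$b = \frac{206}{23}$ ($b = \frac{-1 + 9 \left(-7\right) + 9 \cdot 30}{-7 + 30} = \frac{-1 - 63 + 270}{23} = \frac{1}{23} \cdot 206 = \frac{206}{23} \approx 8.9565$)
$b + 43 \left(\left(-11\right) 6\right) = \frac{206}{23} + 43 \left(\left(-11\right) 6\right) = \frac{206}{23} + 43 \left(-66\right) = \frac{206}{23} - 2838 = - \frac{65068}{23}$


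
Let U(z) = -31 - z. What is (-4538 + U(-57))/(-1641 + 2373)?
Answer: -376/61 ≈ -6.1639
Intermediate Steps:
(-4538 + U(-57))/(-1641 + 2373) = (-4538 + (-31 - 1*(-57)))/(-1641 + 2373) = (-4538 + (-31 + 57))/732 = (-4538 + 26)*(1/732) = -4512*1/732 = -376/61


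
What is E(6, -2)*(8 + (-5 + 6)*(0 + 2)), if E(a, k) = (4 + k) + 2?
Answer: 40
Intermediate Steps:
E(a, k) = 6 + k
E(6, -2)*(8 + (-5 + 6)*(0 + 2)) = (6 - 2)*(8 + (-5 + 6)*(0 + 2)) = 4*(8 + 1*2) = 4*(8 + 2) = 4*10 = 40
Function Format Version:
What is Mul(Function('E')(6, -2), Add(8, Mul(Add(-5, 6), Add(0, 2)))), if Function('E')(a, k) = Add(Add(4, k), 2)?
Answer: 40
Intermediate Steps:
Function('E')(a, k) = Add(6, k)
Mul(Function('E')(6, -2), Add(8, Mul(Add(-5, 6), Add(0, 2)))) = Mul(Add(6, -2), Add(8, Mul(Add(-5, 6), Add(0, 2)))) = Mul(4, Add(8, Mul(1, 2))) = Mul(4, Add(8, 2)) = Mul(4, 10) = 40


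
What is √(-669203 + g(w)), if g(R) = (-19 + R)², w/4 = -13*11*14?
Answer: √63763526 ≈ 7985.2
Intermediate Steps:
w = -8008 (w = 4*(-13*11*14) = 4*(-143*14) = 4*(-2002) = -8008)
√(-669203 + g(w)) = √(-669203 + (-19 - 8008)²) = √(-669203 + (-8027)²) = √(-669203 + 64432729) = √63763526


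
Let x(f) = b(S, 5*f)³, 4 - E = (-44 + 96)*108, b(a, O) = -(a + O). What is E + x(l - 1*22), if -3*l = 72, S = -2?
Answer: 12481556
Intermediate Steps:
b(a, O) = -O - a (b(a, O) = -(O + a) = -O - a)
l = -24 (l = -⅓*72 = -24)
E = -5612 (E = 4 - (-44 + 96)*108 = 4 - 52*108 = 4 - 1*5616 = 4 - 5616 = -5612)
x(f) = (2 - 5*f)³ (x(f) = (-5*f - 1*(-2))³ = (-5*f + 2)³ = (2 - 5*f)³)
E + x(l - 1*22) = -5612 - (-2 + 5*(-24 - 1*22))³ = -5612 - (-2 + 5*(-24 - 22))³ = -5612 - (-2 + 5*(-46))³ = -5612 - (-2 - 230)³ = -5612 - 1*(-232)³ = -5612 - 1*(-12487168) = -5612 + 12487168 = 12481556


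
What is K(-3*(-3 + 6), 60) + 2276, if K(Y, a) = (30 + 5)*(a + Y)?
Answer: 4061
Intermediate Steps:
K(Y, a) = 35*Y + 35*a (K(Y, a) = 35*(Y + a) = 35*Y + 35*a)
K(-3*(-3 + 6), 60) + 2276 = (35*(-3*(-3 + 6)) + 35*60) + 2276 = (35*(-3*3) + 2100) + 2276 = (35*(-9) + 2100) + 2276 = (-315 + 2100) + 2276 = 1785 + 2276 = 4061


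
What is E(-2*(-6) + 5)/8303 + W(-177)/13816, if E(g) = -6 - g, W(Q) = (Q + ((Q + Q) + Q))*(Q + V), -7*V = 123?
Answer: 43501768/4364129 ≈ 9.9680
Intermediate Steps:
V = -123/7 (V = -1/7*123 = -123/7 ≈ -17.571)
W(Q) = 4*Q*(-123/7 + Q) (W(Q) = (Q + ((Q + Q) + Q))*(Q - 123/7) = (Q + (2*Q + Q))*(-123/7 + Q) = (Q + 3*Q)*(-123/7 + Q) = (4*Q)*(-123/7 + Q) = 4*Q*(-123/7 + Q))
E(-2*(-6) + 5)/8303 + W(-177)/13816 = (-6 - (-2*(-6) + 5))/8303 + ((4/7)*(-177)*(-123 + 7*(-177)))/13816 = (-6 - (12 + 5))*(1/8303) + ((4/7)*(-177)*(-123 - 1239))*(1/13816) = (-6 - 1*17)*(1/8303) + ((4/7)*(-177)*(-1362))*(1/13816) = (-6 - 17)*(1/8303) + (964296/7)*(1/13816) = -23*1/8303 + 120537/12089 = -1/361 + 120537/12089 = 43501768/4364129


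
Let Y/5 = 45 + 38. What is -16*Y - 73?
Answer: -6713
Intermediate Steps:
Y = 415 (Y = 5*(45 + 38) = 5*83 = 415)
-16*Y - 73 = -16*415 - 73 = -6640 - 73 = -6713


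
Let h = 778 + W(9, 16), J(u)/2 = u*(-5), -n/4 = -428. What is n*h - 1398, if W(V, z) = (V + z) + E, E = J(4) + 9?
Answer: 1320266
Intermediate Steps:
n = 1712 (n = -4*(-428) = 1712)
J(u) = -10*u (J(u) = 2*(u*(-5)) = 2*(-5*u) = -10*u)
E = -31 (E = -10*4 + 9 = -40 + 9 = -31)
W(V, z) = -31 + V + z (W(V, z) = (V + z) - 31 = -31 + V + z)
h = 772 (h = 778 + (-31 + 9 + 16) = 778 - 6 = 772)
n*h - 1398 = 1712*772 - 1398 = 1321664 - 1398 = 1320266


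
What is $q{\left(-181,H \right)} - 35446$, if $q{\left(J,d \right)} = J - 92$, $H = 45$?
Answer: $-35719$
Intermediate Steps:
$q{\left(J,d \right)} = -92 + J$ ($q{\left(J,d \right)} = J - 92 = -92 + J$)
$q{\left(-181,H \right)} - 35446 = \left(-92 - 181\right) - 35446 = -273 - 35446 = -35719$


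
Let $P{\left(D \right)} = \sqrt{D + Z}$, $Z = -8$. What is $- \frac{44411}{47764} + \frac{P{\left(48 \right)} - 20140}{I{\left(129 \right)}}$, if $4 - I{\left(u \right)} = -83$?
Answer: $- \frac{965830717}{4155468} + \frac{2 \sqrt{10}}{87} \approx -232.35$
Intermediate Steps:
$I{\left(u \right)} = 87$ ($I{\left(u \right)} = 4 - -83 = 4 + 83 = 87$)
$P{\left(D \right)} = \sqrt{-8 + D}$ ($P{\left(D \right)} = \sqrt{D - 8} = \sqrt{-8 + D}$)
$- \frac{44411}{47764} + \frac{P{\left(48 \right)} - 20140}{I{\left(129 \right)}} = - \frac{44411}{47764} + \frac{\sqrt{-8 + 48} - 20140}{87} = \left(-44411\right) \frac{1}{47764} + \left(\sqrt{40} - 20140\right) \frac{1}{87} = - \frac{44411}{47764} + \left(2 \sqrt{10} - 20140\right) \frac{1}{87} = - \frac{44411}{47764} + \left(-20140 + 2 \sqrt{10}\right) \frac{1}{87} = - \frac{44411}{47764} - \left(\frac{20140}{87} - \frac{2 \sqrt{10}}{87}\right) = - \frac{965830717}{4155468} + \frac{2 \sqrt{10}}{87}$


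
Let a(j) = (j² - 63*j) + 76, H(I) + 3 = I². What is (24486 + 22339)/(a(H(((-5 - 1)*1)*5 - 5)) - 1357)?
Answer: 46825/1415017 ≈ 0.033091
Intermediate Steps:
H(I) = -3 + I²
a(j) = 76 + j² - 63*j
(24486 + 22339)/(a(H(((-5 - 1)*1)*5 - 5)) - 1357) = (24486 + 22339)/((76 + (-3 + (((-5 - 1)*1)*5 - 5)²)² - 63*(-3 + (((-5 - 1)*1)*5 - 5)²)) - 1357) = 46825/((76 + (-3 + (-6*1*5 - 5)²)² - 63*(-3 + (-6*1*5 - 5)²)) - 1357) = 46825/((76 + (-3 + (-6*5 - 5)²)² - 63*(-3 + (-6*5 - 5)²)) - 1357) = 46825/((76 + (-3 + (-30 - 5)²)² - 63*(-3 + (-30 - 5)²)) - 1357) = 46825/((76 + (-3 + (-35)²)² - 63*(-3 + (-35)²)) - 1357) = 46825/((76 + (-3 + 1225)² - 63*(-3 + 1225)) - 1357) = 46825/((76 + 1222² - 63*1222) - 1357) = 46825/((76 + 1493284 - 76986) - 1357) = 46825/(1416374 - 1357) = 46825/1415017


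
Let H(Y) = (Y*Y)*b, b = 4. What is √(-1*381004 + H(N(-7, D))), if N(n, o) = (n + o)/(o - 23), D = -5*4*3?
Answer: 30*I*√2916354/83 ≈ 617.25*I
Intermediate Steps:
D = -60 (D = -20*3 = -60)
N(n, o) = (n + o)/(-23 + o)
H(Y) = 4*Y² (H(Y) = (Y*Y)*4 = Y²*4 = 4*Y²)
√(-1*381004 + H(N(-7, D))) = √(-1*381004 + 4*((-7 - 60)/(-23 - 60))²) = √(-381004 + 4*(-67/(-83))²) = √(-381004 + 4*(-1/83*(-67))²) = √(-381004 + 4*(67/83)²) = √(-381004 + 4*(4489/6889)) = √(-381004 + 17956/6889) = √(-2624718600/6889) = 30*I*√2916354/83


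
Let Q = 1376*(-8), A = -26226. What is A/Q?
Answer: 13113/5504 ≈ 2.3825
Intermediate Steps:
Q = -11008
A/Q = -26226/(-11008) = -26226*(-1/11008) = 13113/5504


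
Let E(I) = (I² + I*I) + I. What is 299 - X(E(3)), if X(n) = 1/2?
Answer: 597/2 ≈ 298.50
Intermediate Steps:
E(I) = I + 2*I² (E(I) = (I² + I²) + I = 2*I² + I = I + 2*I²)
X(n) = ½
299 - X(E(3)) = 299 - 1*½ = 299 - ½ = 597/2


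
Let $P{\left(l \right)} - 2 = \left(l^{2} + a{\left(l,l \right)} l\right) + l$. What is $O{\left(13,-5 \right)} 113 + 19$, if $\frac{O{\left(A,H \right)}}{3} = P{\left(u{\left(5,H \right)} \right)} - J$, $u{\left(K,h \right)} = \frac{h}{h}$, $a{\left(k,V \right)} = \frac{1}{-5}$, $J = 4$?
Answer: $- \frac{244}{5} \approx -48.8$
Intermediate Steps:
$a{\left(k,V \right)} = - \frac{1}{5}$
$u{\left(K,h \right)} = 1$
$P{\left(l \right)} = 2 + l^{2} + \frac{4 l}{5}$ ($P{\left(l \right)} = 2 + \left(\left(l^{2} - \frac{l}{5}\right) + l\right) = 2 + \left(l^{2} + \frac{4 l}{5}\right) = 2 + l^{2} + \frac{4 l}{5}$)
$O{\left(A,H \right)} = - \frac{3}{5}$ ($O{\left(A,H \right)} = 3 \left(\left(2 + 1^{2} + \frac{4}{5} \cdot 1\right) - 4\right) = 3 \left(\left(2 + 1 + \frac{4}{5}\right) - 4\right) = 3 \left(\frac{19}{5} - 4\right) = 3 \left(- \frac{1}{5}\right) = - \frac{3}{5}$)
$O{\left(13,-5 \right)} 113 + 19 = \left(- \frac{3}{5}\right) 113 + 19 = - \frac{339}{5} + 19 = - \frac{244}{5}$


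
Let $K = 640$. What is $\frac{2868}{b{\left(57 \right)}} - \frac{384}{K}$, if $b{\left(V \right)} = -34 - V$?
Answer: $- \frac{14613}{455} \approx -32.116$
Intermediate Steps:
$\frac{2868}{b{\left(57 \right)}} - \frac{384}{K} = \frac{2868}{-34 - 57} - \frac{384}{640} = \frac{2868}{-34 - 57} - \frac{3}{5} = \frac{2868}{-91} - \frac{3}{5} = 2868 \left(- \frac{1}{91}\right) - \frac{3}{5} = - \frac{2868}{91} - \frac{3}{5} = - \frac{14613}{455}$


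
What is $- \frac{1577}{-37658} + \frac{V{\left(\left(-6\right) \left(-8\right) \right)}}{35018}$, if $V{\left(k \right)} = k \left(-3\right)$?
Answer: $\frac{1310543}{34702838} \approx 0.037765$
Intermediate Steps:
$V{\left(k \right)} = - 3 k$
$- \frac{1577}{-37658} + \frac{V{\left(\left(-6\right) \left(-8\right) \right)}}{35018} = - \frac{1577}{-37658} + \frac{\left(-3\right) \left(\left(-6\right) \left(-8\right)\right)}{35018} = \left(-1577\right) \left(- \frac{1}{37658}\right) + \left(-3\right) 48 \cdot \frac{1}{35018} = \frac{83}{1982} - \frac{72}{17509} = \frac{1310543}{34702838}$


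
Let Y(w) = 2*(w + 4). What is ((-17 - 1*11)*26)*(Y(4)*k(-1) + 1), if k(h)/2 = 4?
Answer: -93912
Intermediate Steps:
k(h) = 8 (k(h) = 2*4 = 8)
Y(w) = 8 + 2*w (Y(w) = 2*(4 + w) = 8 + 2*w)
((-17 - 1*11)*26)*(Y(4)*k(-1) + 1) = ((-17 - 1*11)*26)*((8 + 2*4)*8 + 1) = ((-17 - 11)*26)*((8 + 8)*8 + 1) = (-28*26)*(16*8 + 1) = -728*(128 + 1) = -728*129 = -93912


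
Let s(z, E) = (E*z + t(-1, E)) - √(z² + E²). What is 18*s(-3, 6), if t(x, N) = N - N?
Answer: -324 - 54*√5 ≈ -444.75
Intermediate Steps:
t(x, N) = 0
s(z, E) = -√(E² + z²) + E*z (s(z, E) = (E*z + 0) - √(z² + E²) = E*z - √(E² + z²) = -√(E² + z²) + E*z)
18*s(-3, 6) = 18*(-√(6² + (-3)²) + 6*(-3)) = 18*(-√(36 + 9) - 18) = 18*(-√45 - 18) = 18*(-3*√5 - 18) = 18*(-18 - 3*√5) = -324 - 54*√5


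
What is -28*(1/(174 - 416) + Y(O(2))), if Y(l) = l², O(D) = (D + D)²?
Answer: -867314/121 ≈ -7167.9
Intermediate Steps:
O(D) = 4*D² (O(D) = (2*D)² = 4*D²)
-28*(1/(174 - 416) + Y(O(2))) = -28*(1/(174 - 416) + (4*2²)²) = -28*(1/(-242) + (4*4)²) = -28*(-1/242 + 16²) = -28*(-1/242 + 256) = -28*61951/242 = -867314/121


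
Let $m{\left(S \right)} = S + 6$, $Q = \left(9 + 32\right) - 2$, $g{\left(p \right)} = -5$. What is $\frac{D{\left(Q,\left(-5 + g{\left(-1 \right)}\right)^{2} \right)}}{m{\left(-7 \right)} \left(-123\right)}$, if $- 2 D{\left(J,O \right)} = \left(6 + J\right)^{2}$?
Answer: $- \frac{675}{82} \approx -8.2317$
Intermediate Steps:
$Q = 39$ ($Q = 41 - 2 = 39$)
$m{\left(S \right)} = 6 + S$
$D{\left(J,O \right)} = - \frac{\left(6 + J\right)^{2}}{2}$
$\frac{D{\left(Q,\left(-5 + g{\left(-1 \right)}\right)^{2} \right)}}{m{\left(-7 \right)} \left(-123\right)} = \frac{\left(- \frac{1}{2}\right) \left(6 + 39\right)^{2}}{\left(6 - 7\right) \left(-123\right)} = \frac{\left(- \frac{1}{2}\right) 45^{2}}{\left(-1\right) \left(-123\right)} = \frac{\left(- \frac{1}{2}\right) 2025}{123} = \left(- \frac{2025}{2}\right) \frac{1}{123} = - \frac{675}{82}$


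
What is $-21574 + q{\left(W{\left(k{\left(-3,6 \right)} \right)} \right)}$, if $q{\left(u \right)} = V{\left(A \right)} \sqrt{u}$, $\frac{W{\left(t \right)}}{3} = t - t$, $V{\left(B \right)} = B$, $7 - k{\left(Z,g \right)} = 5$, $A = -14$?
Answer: $-21574$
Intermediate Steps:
$k{\left(Z,g \right)} = 2$ ($k{\left(Z,g \right)} = 7 - 5 = 2$)
$W{\left(t \right)} = 0$ ($W{\left(t \right)} = 3 \left(t - t\right) = 3 \cdot 0 = 0$)
$q{\left(u \right)} = - 14 \sqrt{u}$
$-21574 + q{\left(W{\left(k{\left(-3,6 \right)} \right)} \right)} = -21574 - 14 \sqrt{0} = -21574 - 0 = -21574 + 0 = -21574$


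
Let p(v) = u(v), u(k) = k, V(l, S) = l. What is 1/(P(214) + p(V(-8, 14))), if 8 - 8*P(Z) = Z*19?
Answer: -4/2061 ≈ -0.0019408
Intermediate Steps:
p(v) = v
P(Z) = 1 - 19*Z/8 (P(Z) = 1 - Z*19/8 = 1 - 19*Z/8)
1/(P(214) + p(V(-8, 14))) = 1/((1 - 19/8*214) - 8) = 1/((1 - 2033/4) - 8) = 1/(-2029/4 - 8) = 1/(-2061/4) = -4/2061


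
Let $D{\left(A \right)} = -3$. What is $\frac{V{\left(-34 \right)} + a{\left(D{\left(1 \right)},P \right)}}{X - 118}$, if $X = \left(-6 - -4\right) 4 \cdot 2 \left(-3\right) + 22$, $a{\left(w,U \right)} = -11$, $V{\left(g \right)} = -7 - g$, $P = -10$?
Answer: $- \frac{1}{3} \approx -0.33333$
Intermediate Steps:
$X = 70$ ($X = \left(-6 + 4\right) 8 \left(-3\right) + 22 = \left(-2\right) \left(-24\right) + 22 = 48 + 22 = 70$)
$\frac{V{\left(-34 \right)} + a{\left(D{\left(1 \right)},P \right)}}{X - 118} = \frac{\left(-7 - -34\right) - 11}{70 - 118} = \frac{\left(-7 + 34\right) - 11}{-48} = \left(27 - 11\right) \left(- \frac{1}{48}\right) = 16 \left(- \frac{1}{48}\right) = - \frac{1}{3}$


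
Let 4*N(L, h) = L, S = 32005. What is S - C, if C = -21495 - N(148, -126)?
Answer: 53537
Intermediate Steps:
N(L, h) = L/4
C = -21532 (C = -21495 - 148/4 = -21495 - 1*37 = -21495 - 37 = -21532)
S - C = 32005 - 1*(-21532) = 32005 + 21532 = 53537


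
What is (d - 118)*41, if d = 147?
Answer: 1189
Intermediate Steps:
(d - 118)*41 = (147 - 118)*41 = 29*41 = 1189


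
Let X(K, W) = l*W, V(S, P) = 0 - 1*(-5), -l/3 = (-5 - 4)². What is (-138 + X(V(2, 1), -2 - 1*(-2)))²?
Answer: 19044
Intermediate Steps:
l = -243 (l = -3*(-5 - 4)² = -3*(-9)² = -3*81 = -243)
V(S, P) = 5 (V(S, P) = 0 + 5 = 5)
X(K, W) = -243*W
(-138 + X(V(2, 1), -2 - 1*(-2)))² = (-138 - 243*(-2 - 1*(-2)))² = (-138 - 243*(-2 + 2))² = (-138 - 243*0)² = (-138 + 0)² = (-138)² = 19044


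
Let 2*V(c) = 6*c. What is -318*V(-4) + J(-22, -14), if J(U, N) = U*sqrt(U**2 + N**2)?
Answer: 3816 - 44*sqrt(170) ≈ 3242.3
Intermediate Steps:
V(c) = 3*c (V(c) = (6*c)/2 = 3*c)
J(U, N) = U*sqrt(N**2 + U**2)
-318*V(-4) + J(-22, -14) = -954*(-4) - 22*sqrt((-14)**2 + (-22)**2) = -318*(-12) - 22*sqrt(196 + 484) = 3816 - 44*sqrt(170)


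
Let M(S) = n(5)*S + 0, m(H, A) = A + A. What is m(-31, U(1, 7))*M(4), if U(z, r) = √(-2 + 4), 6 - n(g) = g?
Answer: 8*√2 ≈ 11.314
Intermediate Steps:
n(g) = 6 - g
U(z, r) = √2
m(H, A) = 2*A
M(S) = S (M(S) = (6 - 1*5)*S + 0 = (6 - 5)*S + 0 = 1*S + 0 = S + 0 = S)
m(-31, U(1, 7))*M(4) = (2*√2)*4 = 8*√2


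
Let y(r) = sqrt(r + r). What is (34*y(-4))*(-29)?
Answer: -1972*I*sqrt(2) ≈ -2788.8*I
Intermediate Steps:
y(r) = sqrt(2)*sqrt(r) (y(r) = sqrt(2*r) = sqrt(2)*sqrt(r))
(34*y(-4))*(-29) = (34*(sqrt(2)*sqrt(-4)))*(-29) = (34*(sqrt(2)*(2*I)))*(-29) = (34*(2*I*sqrt(2)))*(-29) = (68*I*sqrt(2))*(-29) = -1972*I*sqrt(2)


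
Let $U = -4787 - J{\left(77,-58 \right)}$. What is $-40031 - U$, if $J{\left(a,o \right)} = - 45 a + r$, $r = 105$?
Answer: $-38604$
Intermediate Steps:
$J{\left(a,o \right)} = 105 - 45 a$ ($J{\left(a,o \right)} = - 45 a + 105 = 105 - 45 a$)
$U = -1427$ ($U = -4787 - \left(105 - 3465\right) = -4787 - -3360 = -4787 + 3360 = -1427$)
$-40031 - U = -40031 - -1427 = -40031 + 1427 = -38604$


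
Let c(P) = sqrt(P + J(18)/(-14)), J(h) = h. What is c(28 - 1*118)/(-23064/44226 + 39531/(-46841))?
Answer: -147970719*I*sqrt(497)/471439805 ≈ -6.9973*I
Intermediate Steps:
c(P) = sqrt(-9/7 + P) (c(P) = sqrt(P + 18/(-14)) = sqrt(P + 18*(-1/14)) = sqrt(P - 9/7) = sqrt(-9/7 + P))
c(28 - 1*118)/(-23064/44226 + 39531/(-46841)) = (sqrt(-63 + 49*(28 - 1*118))/7)/(-23064/44226 + 39531/(-46841)) = (sqrt(-63 + 49*(28 - 118))/7)/(-23064*1/44226 + 39531*(-1/46841)) = (sqrt(-63 + 49*(-90))/7)/(-3844/7371 - 39531/46841) = (sqrt(-63 - 4410)/7)/(-471439805/345265011) = (sqrt(-4473)/7)*(-345265011/471439805) = ((3*I*sqrt(497))/7)*(-345265011/471439805) = (3*I*sqrt(497)/7)*(-345265011/471439805) = -147970719*I*sqrt(497)/471439805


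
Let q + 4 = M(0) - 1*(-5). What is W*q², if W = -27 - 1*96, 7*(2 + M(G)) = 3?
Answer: -1968/49 ≈ -40.163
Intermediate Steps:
M(G) = -11/7 (M(G) = -2 + (⅐)*3 = -2 + 3/7 = -11/7)
q = -4/7 (q = -4 + (-11/7 - 1*(-5)) = -4 + (-11/7 + 5) = -4 + 24/7 = -4/7 ≈ -0.57143)
W = -123 (W = -27 - 96 = -123)
W*q² = -123*(-4/7)² = -123*16/49 = -1968/49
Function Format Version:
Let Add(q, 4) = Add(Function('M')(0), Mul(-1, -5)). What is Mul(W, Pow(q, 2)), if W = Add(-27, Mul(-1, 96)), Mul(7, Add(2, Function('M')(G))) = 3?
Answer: Rational(-1968, 49) ≈ -40.163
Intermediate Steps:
Function('M')(G) = Rational(-11, 7) (Function('M')(G) = Add(-2, Mul(Rational(1, 7), 3)) = Add(-2, Rational(3, 7)) = Rational(-11, 7))
q = Rational(-4, 7) (q = Add(-4, Add(Rational(-11, 7), Mul(-1, -5))) = Add(-4, Add(Rational(-11, 7), 5)) = Add(-4, Rational(24, 7)) = Rational(-4, 7) ≈ -0.57143)
W = -123 (W = Add(-27, -96) = -123)
Mul(W, Pow(q, 2)) = Mul(-123, Pow(Rational(-4, 7), 2)) = Mul(-123, Rational(16, 49)) = Rational(-1968, 49)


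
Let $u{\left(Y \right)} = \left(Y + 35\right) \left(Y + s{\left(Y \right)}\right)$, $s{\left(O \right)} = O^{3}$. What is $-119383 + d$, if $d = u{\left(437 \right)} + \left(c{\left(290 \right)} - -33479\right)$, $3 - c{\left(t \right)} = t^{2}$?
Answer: $39390066079$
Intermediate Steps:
$u{\left(Y \right)} = \left(35 + Y\right) \left(Y + Y^{3}\right)$ ($u{\left(Y \right)} = \left(Y + 35\right) \left(Y + Y^{3}\right) = \left(35 + Y\right) \left(Y + Y^{3}\right)$)
$c{\left(t \right)} = 3 - t^{2}$
$d = 39390185462$ ($d = 437 \left(35 + 437 + 437^{3} + 35 \cdot 437^{2}\right) + \left(\left(3 - 290^{2}\right) - -33479\right) = 437 \left(35 + 437 + 83453453 + 35 \cdot 190969\right) + \left(\left(3 - 84100\right) + 33479\right) = 437 \left(35 + 437 + 83453453 + 6683915\right) + \left(\left(3 - 84100\right) + 33479\right) = 437 \cdot 90137840 + \left(-84097 + 33479\right) = 39390236080 - 50618 = 39390185462$)
$-119383 + d = -119383 + 39390185462 = 39390066079$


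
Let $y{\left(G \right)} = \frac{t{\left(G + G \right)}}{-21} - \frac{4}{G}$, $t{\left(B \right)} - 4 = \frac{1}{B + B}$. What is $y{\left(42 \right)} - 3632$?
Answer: $- \frac{12814705}{3528} \approx -3632.3$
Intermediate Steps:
$t{\left(B \right)} = 4 + \frac{1}{2 B}$ ($t{\left(B \right)} = 4 + \frac{1}{B + B} = 4 + \frac{1}{2 B}$)
$y{\left(G \right)} = - \frac{4}{21} - \frac{337}{84 G}$ ($y{\left(G \right)} = \frac{4 + \frac{1}{2 \left(G + G\right)}}{-21} - \frac{4}{G} = \left(4 + \frac{1}{2 \cdot 2 G}\right) \left(- \frac{1}{21}\right) - \frac{4}{G} = \left(4 + \frac{\frac{1}{2} \frac{1}{G}}{2}\right) \left(- \frac{1}{21}\right) - \frac{4}{G} = \left(4 + \frac{1}{4 G}\right) \left(- \frac{1}{21}\right) - \frac{4}{G} = \left(- \frac{4}{21} - \frac{1}{84 G}\right) - \frac{4}{G} = - \frac{4}{21} - \frac{337}{84 G}$)
$y{\left(42 \right)} - 3632 = \frac{-337 - 672}{84 \cdot 42} - 3632 = \frac{1}{84} \cdot \frac{1}{42} \left(-337 - 672\right) - 3632 = \frac{1}{84} \cdot \frac{1}{42} \left(-1009\right) - 3632 = - \frac{1009}{3528} - 3632 = - \frac{12814705}{3528}$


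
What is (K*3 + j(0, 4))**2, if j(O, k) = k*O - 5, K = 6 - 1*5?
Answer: 4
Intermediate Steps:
K = 1 (K = 6 - 5 = 1)
j(O, k) = -5 + O*k (j(O, k) = O*k - 5 = -5 + O*k)
(K*3 + j(0, 4))**2 = (1*3 + (-5 + 0*4))**2 = (3 + (-5 + 0))**2 = (3 - 5)**2 = (-2)**2 = 4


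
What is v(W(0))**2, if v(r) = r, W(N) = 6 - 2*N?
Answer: 36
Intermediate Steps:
W(N) = 6 - 2*N
v(W(0))**2 = (6 - 2*0)**2 = (6 + 0)**2 = 6**2 = 36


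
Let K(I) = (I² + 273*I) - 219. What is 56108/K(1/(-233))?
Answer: -3046047212/11952899 ≈ -254.84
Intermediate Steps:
K(I) = -219 + I² + 273*I
56108/K(1/(-233)) = 56108/(-219 + (1/(-233))² + 273/(-233)) = 56108/(-219 + (-1/233)² + 273*(-1/233)) = 56108/(-219 + 1/54289 - 273/233) = 56108/(-11952899/54289) = 56108*(-54289/11952899) = -3046047212/11952899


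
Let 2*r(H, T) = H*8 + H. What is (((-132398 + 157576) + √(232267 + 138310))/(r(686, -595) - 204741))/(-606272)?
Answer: 12589/61128586944 + √370577/122257173888 ≈ 2.1092e-7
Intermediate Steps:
r(H, T) = 9*H/2 (r(H, T) = (H*8 + H)/2 = (8*H + H)/2 = (9*H)/2 = 9*H/2)
(((-132398 + 157576) + √(232267 + 138310))/(r(686, -595) - 204741))/(-606272) = (((-132398 + 157576) + √(232267 + 138310))/((9/2)*686 - 204741))/(-606272) = ((25178 + √370577)/(3087 - 204741))*(-1/606272) = ((25178 + √370577)/(-201654))*(-1/606272) = ((25178 + √370577)*(-1/201654))*(-1/606272) = (-12589/100827 - √370577/201654)*(-1/606272) = 12589/61128586944 + √370577/122257173888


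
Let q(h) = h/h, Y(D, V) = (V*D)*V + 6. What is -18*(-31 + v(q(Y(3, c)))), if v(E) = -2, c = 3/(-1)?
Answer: 594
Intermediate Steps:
c = -3 (c = 3*(-1) = -3)
Y(D, V) = 6 + D*V² (Y(D, V) = (D*V)*V + 6 = D*V² + 6 = 6 + D*V²)
q(h) = 1
-18*(-31 + v(q(Y(3, c)))) = -18*(-31 - 2) = -18*(-33) = 594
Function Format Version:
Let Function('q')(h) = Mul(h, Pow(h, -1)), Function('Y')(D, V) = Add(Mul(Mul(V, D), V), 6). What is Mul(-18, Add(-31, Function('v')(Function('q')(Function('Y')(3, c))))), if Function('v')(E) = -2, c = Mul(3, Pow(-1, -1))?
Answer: 594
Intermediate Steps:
c = -3 (c = Mul(3, -1) = -3)
Function('Y')(D, V) = Add(6, Mul(D, Pow(V, 2))) (Function('Y')(D, V) = Add(Mul(Mul(D, V), V), 6) = Add(Mul(D, Pow(V, 2)), 6) = Add(6, Mul(D, Pow(V, 2))))
Function('q')(h) = 1
Mul(-18, Add(-31, Function('v')(Function('q')(Function('Y')(3, c))))) = Mul(-18, Add(-31, -2)) = Mul(-18, -33) = 594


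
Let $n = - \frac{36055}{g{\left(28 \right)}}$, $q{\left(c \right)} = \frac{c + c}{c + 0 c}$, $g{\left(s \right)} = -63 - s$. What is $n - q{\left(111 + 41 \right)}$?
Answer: $\frac{35873}{91} \approx 394.21$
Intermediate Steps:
$q{\left(c \right)} = 2$ ($q{\left(c \right)} = \frac{2 c}{c + 0} = \frac{2 c}{c} = 2$)
$n = \frac{36055}{91}$ ($n = - \frac{36055}{-63 - 28} = - \frac{36055}{-91} = \left(-36055\right) \left(- \frac{1}{91}\right) = \frac{36055}{91} \approx 396.21$)
$n - q{\left(111 + 41 \right)} = \frac{36055}{91} - 2 = \frac{35873}{91}$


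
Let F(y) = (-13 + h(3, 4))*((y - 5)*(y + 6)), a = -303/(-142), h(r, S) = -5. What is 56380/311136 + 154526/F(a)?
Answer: 5773416562103/15670753560 ≈ 368.42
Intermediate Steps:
a = 303/142 (a = -303*(-1/142) = 303/142 ≈ 2.1338)
F(y) = -18*(-5 + y)*(6 + y) (F(y) = (-13 - 5)*((y - 5)*(y + 6)) = -18*(-5 + y)*(6 + y))
56380/311136 + 154526/F(a) = 56380/311136 + 154526/(540 - 18*303/142 - 18*(303/142)²) = 56380*(1/311136) + 154526/(540 - 2727/71 - 18*91809/20164) = 14095/77784 + 154526/(540 - 2727/71 - 826281/10082) = 14095/77784 + 154526/(4230765/10082) = 14095/77784 + 154526*(10082/4230765) = 14095/77784 + 1557931132/4230765 = 5773416562103/15670753560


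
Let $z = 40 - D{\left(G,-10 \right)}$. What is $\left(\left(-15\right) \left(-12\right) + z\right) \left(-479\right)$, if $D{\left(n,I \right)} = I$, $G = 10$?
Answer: $-110170$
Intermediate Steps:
$z = 50$ ($z = 40 - -10 = 40 + 10 = 50$)
$\left(\left(-15\right) \left(-12\right) + z\right) \left(-479\right) = \left(\left(-15\right) \left(-12\right) + 50\right) \left(-479\right) = \left(180 + 50\right) \left(-479\right) = 230 \left(-479\right) = -110170$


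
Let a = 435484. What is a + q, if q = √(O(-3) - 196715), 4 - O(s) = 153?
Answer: 435484 + 16*I*√769 ≈ 4.3548e+5 + 443.69*I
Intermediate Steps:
O(s) = -149 (O(s) = 4 - 1*153 = 4 - 153 = -149)
q = 16*I*√769 (q = √(-149 - 196715) = √(-196864) = 16*I*√769 ≈ 443.69*I)
a + q = 435484 + 16*I*√769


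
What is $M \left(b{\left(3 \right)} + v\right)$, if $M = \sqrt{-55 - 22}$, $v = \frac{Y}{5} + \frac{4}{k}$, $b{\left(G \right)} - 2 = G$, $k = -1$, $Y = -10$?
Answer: $- i \sqrt{77} \approx - 8.775 i$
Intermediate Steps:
$b{\left(G \right)} = 2 + G$
$v = -6$ ($v = - \frac{10}{5} + \frac{4}{-1} = \left(-10\right) \frac{1}{5} + 4 \left(-1\right) = -2 - 4 = -6$)
$M = i \sqrt{77}$ ($M = \sqrt{-77} = i \sqrt{77} \approx 8.775 i$)
$M \left(b{\left(3 \right)} + v\right) = i \sqrt{77} \left(\left(2 + 3\right) - 6\right) = i \sqrt{77} \left(5 - 6\right) = i \sqrt{77} \left(-1\right) = - i \sqrt{77}$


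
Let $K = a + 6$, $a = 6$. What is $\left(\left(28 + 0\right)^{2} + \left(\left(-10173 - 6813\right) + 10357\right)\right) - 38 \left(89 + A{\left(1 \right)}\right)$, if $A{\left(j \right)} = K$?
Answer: $-9683$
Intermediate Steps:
$K = 12$ ($K = 6 + 6 = 12$)
$A{\left(j \right)} = 12$
$\left(\left(28 + 0\right)^{2} + \left(\left(-10173 - 6813\right) + 10357\right)\right) - 38 \left(89 + A{\left(1 \right)}\right) = \left(\left(28 + 0\right)^{2} + \left(\left(-10173 - 6813\right) + 10357\right)\right) - 38 \left(89 + 12\right) = \left(28^{2} + \left(-16986 + 10357\right)\right) - 3838 = \left(784 - 6629\right) - 3838 = -5845 - 3838 = -9683$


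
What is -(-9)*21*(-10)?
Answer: -1890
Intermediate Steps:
-(-9)*21*(-10) = -9*(-21)*(-10) = 189*(-10) = -1890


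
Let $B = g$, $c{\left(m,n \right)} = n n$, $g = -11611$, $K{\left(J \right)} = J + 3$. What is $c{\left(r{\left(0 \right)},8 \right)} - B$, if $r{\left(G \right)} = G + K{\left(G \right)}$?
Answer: $11675$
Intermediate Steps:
$K{\left(J \right)} = 3 + J$
$r{\left(G \right)} = 3 + 2 G$ ($r{\left(G \right)} = G + \left(3 + G\right) = 3 + 2 G$)
$c{\left(m,n \right)} = n^{2}$
$B = -11611$
$c{\left(r{\left(0 \right)},8 \right)} - B = 8^{2} - -11611 = 64 + 11611 = 11675$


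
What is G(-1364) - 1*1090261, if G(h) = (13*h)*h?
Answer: 23096187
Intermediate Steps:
G(h) = 13*h²
G(-1364) - 1*1090261 = 13*(-1364)² - 1*1090261 = 13*1860496 - 1090261 = 24186448 - 1090261 = 23096187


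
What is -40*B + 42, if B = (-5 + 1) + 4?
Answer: 42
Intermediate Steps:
B = 0 (B = -4 + 4 = 0)
-40*B + 42 = -40*0 + 42 = 0 + 42 = 42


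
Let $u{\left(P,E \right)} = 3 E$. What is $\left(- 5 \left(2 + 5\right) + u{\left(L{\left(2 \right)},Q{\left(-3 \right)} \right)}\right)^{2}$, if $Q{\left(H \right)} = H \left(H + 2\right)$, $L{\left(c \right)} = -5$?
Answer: $676$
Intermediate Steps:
$Q{\left(H \right)} = H \left(2 + H\right)$
$\left(- 5 \left(2 + 5\right) + u{\left(L{\left(2 \right)},Q{\left(-3 \right)} \right)}\right)^{2} = \left(- 5 \left(2 + 5\right) + 3 \left(- 3 \left(2 - 3\right)\right)\right)^{2} = \left(\left(-5\right) 7 + 3 \left(\left(-3\right) \left(-1\right)\right)\right)^{2} = \left(-35 + 3 \cdot 3\right)^{2} = \left(-35 + 9\right)^{2} = \left(-26\right)^{2} = 676$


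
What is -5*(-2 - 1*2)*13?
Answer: 260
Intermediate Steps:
-5*(-2 - 1*2)*13 = -5*(-2 - 2)*13 = -5*(-4)*13 = 20*13 = 260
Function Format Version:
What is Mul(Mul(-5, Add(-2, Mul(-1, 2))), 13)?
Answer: 260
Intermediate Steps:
Mul(Mul(-5, Add(-2, Mul(-1, 2))), 13) = Mul(Mul(-5, Add(-2, -2)), 13) = Mul(Mul(-5, -4), 13) = Mul(20, 13) = 260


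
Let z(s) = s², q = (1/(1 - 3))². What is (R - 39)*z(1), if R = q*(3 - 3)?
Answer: -39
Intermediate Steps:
q = ¼ (q = (1/(-2))² = (-½)² = ¼ ≈ 0.25000)
R = 0 (R = (3 - 3)/4 = (¼)*0 = 0)
(R - 39)*z(1) = (0 - 39)*1² = -39*1 = -39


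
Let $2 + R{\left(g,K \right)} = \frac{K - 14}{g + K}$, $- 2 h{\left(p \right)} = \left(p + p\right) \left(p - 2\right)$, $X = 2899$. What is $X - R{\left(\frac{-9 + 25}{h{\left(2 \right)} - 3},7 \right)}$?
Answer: $\frac{14526}{5} \approx 2905.2$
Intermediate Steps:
$h{\left(p \right)} = - p \left(-2 + p\right)$ ($h{\left(p \right)} = - \frac{\left(p + p\right) \left(p - 2\right)}{2} = - \frac{2 p \left(-2 + p\right)}{2} = - p \left(-2 + p\right)$)
$R{\left(g,K \right)} = -2 + \frac{-14 + K}{K + g}$ ($R{\left(g,K \right)} = -2 + \frac{K - 14}{g + K} = -2 + \frac{-14 + K}{K + g}$)
$X - R{\left(\frac{-9 + 25}{h{\left(2 \right)} - 3},7 \right)} = 2899 - \frac{-14 - 7 - 2 \frac{-9 + 25}{2 \left(2 - 2\right) - 3}}{7 + \frac{-9 + 25}{2 \left(2 - 2\right) - 3}} = 2899 - \frac{-14 - 7 - 2 \frac{16}{2 \left(2 - 2\right) - 3}}{7 + \frac{16}{2 \left(2 - 2\right) - 3}} = 2899 - \frac{-14 - 7 - 2 \frac{16}{2 \cdot 0 - 3}}{7 + \frac{16}{2 \cdot 0 - 3}} = 2899 - \frac{-14 - 7 - 2 \frac{16}{0 - 3}}{7 + \frac{16}{0 - 3}} = 2899 - \frac{-14 - 7 - 2 \frac{16}{-3}}{7 + \frac{16}{-3}} = 2899 - \frac{-14 - 7 - 2 \cdot 16 \left(- \frac{1}{3}\right)}{7 + 16 \left(- \frac{1}{3}\right)} = 2899 - \frac{-14 - 7 - - \frac{32}{3}}{7 - \frac{16}{3}} = 2899 - \frac{-14 - 7 + \frac{32}{3}}{\frac{5}{3}} = 2899 - \frac{3}{5} \left(- \frac{31}{3}\right) = 2899 - - \frac{31}{5} = 2899 + \frac{31}{5} = \frac{14526}{5}$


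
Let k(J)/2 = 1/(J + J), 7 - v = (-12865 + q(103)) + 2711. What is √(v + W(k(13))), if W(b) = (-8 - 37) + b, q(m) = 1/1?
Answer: 2*√427362/13 ≈ 100.57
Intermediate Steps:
q(m) = 1
v = 10160 (v = 7 - ((-12865 + 1) + 2711) = 7 - (-12864 + 2711) = 7 - 1*(-10153) = 7 + 10153 = 10160)
k(J) = 1/J (k(J) = 2/(J + J) = 2/((2*J)) = 2*(1/(2*J)) = 1/J)
W(b) = -45 + b
√(v + W(k(13))) = √(10160 + (-45 + 1/13)) = √(10160 - 584/13) = √(131496/13) = 2*√427362/13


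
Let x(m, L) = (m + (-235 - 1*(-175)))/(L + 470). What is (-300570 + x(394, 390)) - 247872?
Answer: -235829893/430 ≈ -5.4844e+5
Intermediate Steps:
x(m, L) = (-60 + m)/(470 + L) (x(m, L) = (m + (-235 + 175))/(470 + L) = (m - 60)/(470 + L) = (-60 + m)/(470 + L))
(-300570 + x(394, 390)) - 247872 = (-300570 + (-60 + 394)/(470 + 390)) - 247872 = (-300570 + 334/860) - 247872 = (-300570 + (1/860)*334) - 247872 = (-300570 + 167/430) - 247872 = -129244933/430 - 247872 = -235829893/430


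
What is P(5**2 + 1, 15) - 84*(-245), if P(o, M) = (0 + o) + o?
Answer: 20632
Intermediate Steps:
P(o, M) = 2*o (P(o, M) = o + o = 2*o)
P(5**2 + 1, 15) - 84*(-245) = 2*(5**2 + 1) - 84*(-245) = 2*(25 + 1) + 20580 = 2*26 + 20580 = 52 + 20580 = 20632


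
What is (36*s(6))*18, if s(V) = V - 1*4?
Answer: 1296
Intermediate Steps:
s(V) = -4 + V (s(V) = V - 4 = -4 + V)
(36*s(6))*18 = (36*(-4 + 6))*18 = (36*2)*18 = 72*18 = 1296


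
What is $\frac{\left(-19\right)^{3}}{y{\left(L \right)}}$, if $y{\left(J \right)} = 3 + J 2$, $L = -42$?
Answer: $\frac{6859}{81} \approx 84.679$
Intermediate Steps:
$y{\left(J \right)} = 3 + 2 J$
$\frac{\left(-19\right)^{3}}{y{\left(L \right)}} = \frac{\left(-19\right)^{3}}{3 + 2 \left(-42\right)} = - \frac{6859}{3 - 84} = - \frac{6859}{-81} = \left(-6859\right) \left(- \frac{1}{81}\right) = \frac{6859}{81}$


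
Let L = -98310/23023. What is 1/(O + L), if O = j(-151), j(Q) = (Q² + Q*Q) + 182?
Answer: 23023/1053986722 ≈ 2.1844e-5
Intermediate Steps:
j(Q) = 182 + 2*Q² (j(Q) = (Q² + Q²) + 182 = 2*Q² + 182 = 182 + 2*Q²)
L = -98310/23023 (L = -98310*1/23023 = -98310/23023 ≈ -4.2701)
O = 45784 (O = 182 + 2*(-151)² = 182 + 2*22801 = 182 + 45602 = 45784)
1/(O + L) = 1/(45784 - 98310/23023) = 1/(1053986722/23023) = 23023/1053986722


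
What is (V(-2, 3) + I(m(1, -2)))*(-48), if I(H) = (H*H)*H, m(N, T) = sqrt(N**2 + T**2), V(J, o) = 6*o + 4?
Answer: -1056 - 240*sqrt(5) ≈ -1592.7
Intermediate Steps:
V(J, o) = 4 + 6*o
I(H) = H**3 (I(H) = H**2*H = H**3)
(V(-2, 3) + I(m(1, -2)))*(-48) = ((4 + 6*3) + (sqrt(1**2 + (-2)**2))**3)*(-48) = ((4 + 18) + (sqrt(1 + 4))**3)*(-48) = (22 + (sqrt(5))**3)*(-48) = (22 + 5*sqrt(5))*(-48) = -1056 - 240*sqrt(5)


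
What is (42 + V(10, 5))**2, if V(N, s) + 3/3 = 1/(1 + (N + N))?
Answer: 743044/441 ≈ 1684.9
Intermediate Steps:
V(N, s) = -1 + 1/(1 + 2*N) (V(N, s) = -1 + 1/(1 + (N + N)) = -1 + 1/(1 + 2*N))
(42 + V(10, 5))**2 = (42 - 2*10/(1 + 2*10))**2 = (42 - 2*10/(1 + 20))**2 = (42 - 2*10/21)**2 = (42 - 2*10*1/21)**2 = (42 - 20/21)**2 = (862/21)**2 = 743044/441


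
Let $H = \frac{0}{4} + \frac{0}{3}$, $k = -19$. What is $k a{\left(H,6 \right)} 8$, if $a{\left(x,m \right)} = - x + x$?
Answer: $0$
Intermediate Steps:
$H = 0$ ($H = 0 \cdot \frac{1}{4} + 0 \cdot \frac{1}{3} = 0 + 0 = 0$)
$a{\left(x,m \right)} = 0$
$k a{\left(H,6 \right)} 8 = \left(-19\right) 0 \cdot 8 = 0 \cdot 8 = 0$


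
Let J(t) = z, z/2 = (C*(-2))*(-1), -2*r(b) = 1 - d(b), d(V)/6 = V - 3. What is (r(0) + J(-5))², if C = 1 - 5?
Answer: 2601/4 ≈ 650.25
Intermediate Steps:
C = -4
d(V) = -18 + 6*V (d(V) = 6*(V - 3) = 6*(-3 + V) = -18 + 6*V)
r(b) = -19/2 + 3*b (r(b) = -(1 - (-18 + 6*b))/2 = -(1 + (18 - 6*b))/2 = -(19 - 6*b)/2 = -19/2 + 3*b)
z = -16 (z = 2*(-4*(-2)*(-1)) = 2*(8*(-1)) = 2*(-8) = -16)
J(t) = -16
(r(0) + J(-5))² = ((-19/2 + 3*0) - 16)² = ((-19/2 + 0) - 16)² = (-19/2 - 16)² = (-51/2)² = 2601/4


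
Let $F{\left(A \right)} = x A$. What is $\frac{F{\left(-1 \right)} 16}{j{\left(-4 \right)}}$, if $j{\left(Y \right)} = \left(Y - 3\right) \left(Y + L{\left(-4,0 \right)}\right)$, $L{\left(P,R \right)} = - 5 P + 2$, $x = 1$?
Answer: $\frac{8}{63} \approx 0.12698$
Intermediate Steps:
$L{\left(P,R \right)} = 2 - 5 P$
$F{\left(A \right)} = A$ ($F{\left(A \right)} = 1 A = A$)
$j{\left(Y \right)} = \left(-3 + Y\right) \left(22 + Y\right)$ ($j{\left(Y \right)} = \left(Y - 3\right) \left(Y + \left(2 - -20\right)\right) = \left(-3 + Y\right) \left(Y + \left(2 + 20\right)\right) = \left(-3 + Y\right) \left(Y + 22\right) = \left(-3 + Y\right) \left(22 + Y\right)$)
$\frac{F{\left(-1 \right)} 16}{j{\left(-4 \right)}} = \frac{\left(-1\right) 16}{-66 + \left(-4\right)^{2} + 19 \left(-4\right)} = - \frac{16}{-66 + 16 - 76} = - \frac{16}{-126} = \left(-16\right) \left(- \frac{1}{126}\right) = \frac{8}{63}$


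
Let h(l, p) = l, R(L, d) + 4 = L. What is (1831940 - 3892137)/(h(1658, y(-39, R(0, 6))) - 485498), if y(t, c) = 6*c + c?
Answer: 2060197/483840 ≈ 4.2580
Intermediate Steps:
R(L, d) = -4 + L
y(t, c) = 7*c
(1831940 - 3892137)/(h(1658, y(-39, R(0, 6))) - 485498) = (1831940 - 3892137)/(1658 - 485498) = -2060197/(-483840) = -2060197*(-1/483840) = 2060197/483840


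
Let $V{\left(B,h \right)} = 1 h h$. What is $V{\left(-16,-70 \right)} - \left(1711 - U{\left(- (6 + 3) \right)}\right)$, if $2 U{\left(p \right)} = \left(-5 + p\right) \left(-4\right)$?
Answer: $3217$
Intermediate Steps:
$V{\left(B,h \right)} = h^{2}$ ($V{\left(B,h \right)} = h h = h^{2}$)
$U{\left(p \right)} = 10 - 2 p$ ($U{\left(p \right)} = \frac{\left(-5 + p\right) \left(-4\right)}{2} = \frac{20 - 4 p}{2} = 10 - 2 p$)
$V{\left(-16,-70 \right)} - \left(1711 - U{\left(- (6 + 3) \right)}\right) = \left(-70\right)^{2} - \left(1711 - \left(10 - 2 \left(- (6 + 3)\right)\right)\right) = 4900 - \left(1711 - \left(10 - 2 \left(\left(-1\right) 9\right)\right)\right) = 4900 - \left(1711 - \left(10 - -18\right)\right) = 4900 - \left(1711 - \left(10 + 18\right)\right) = 4900 - \left(1711 - 28\right) = 4900 - 1683 = 3217$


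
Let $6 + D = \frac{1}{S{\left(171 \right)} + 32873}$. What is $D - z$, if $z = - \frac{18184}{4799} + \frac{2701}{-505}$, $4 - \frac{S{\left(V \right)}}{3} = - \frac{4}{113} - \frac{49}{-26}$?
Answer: $\frac{734556968544029}{234109207429345} \approx 3.1377$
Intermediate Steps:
$S{\left(V \right)} = \frac{18957}{2938}$ ($S{\left(V \right)} = 12 - 3 \left(- \frac{4}{113} - \frac{49}{-26}\right) = 12 - 3 \left(\left(-4\right) \frac{1}{113} - - \frac{49}{26}\right) = 12 - 3 \left(- \frac{4}{113} + \frac{49}{26}\right) = 12 - \frac{16299}{2938} = \frac{18957}{2938}$)
$D = - \frac{579596048}{96599831}$ ($D = -6 + \frac{1}{\frac{18957}{2938} + 32873} = -6 + \frac{1}{\frac{96599831}{2938}} = -6 + \frac{2938}{96599831} = - \frac{579596048}{96599831} \approx -6.0$)
$z = - \frac{22145019}{2423495}$ ($z = \left(-18184\right) \frac{1}{4799} + 2701 \left(- \frac{1}{505}\right) = - \frac{18184}{4799} - \frac{2701}{505} = - \frac{22145019}{2423495} \approx -9.1376$)
$D - z = - \frac{579596048}{96599831} - - \frac{22145019}{2423495} = - \frac{579596048}{96599831} + \frac{22145019}{2423495} = \frac{734556968544029}{234109207429345}$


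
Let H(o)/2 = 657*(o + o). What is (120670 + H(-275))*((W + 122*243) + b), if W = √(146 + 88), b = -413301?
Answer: 230971819650 - 1806090*√26 ≈ 2.3096e+11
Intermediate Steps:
W = 3*√26 (W = √234 = 3*√26 ≈ 15.297)
H(o) = 2628*o (H(o) = 2*(657*(o + o)) = 2*(657*(2*o)) = 2*(1314*o) = 2628*o)
(120670 + H(-275))*((W + 122*243) + b) = (120670 + 2628*(-275))*((3*√26 + 122*243) - 413301) = (120670 - 722700)*((3*√26 + 29646) - 413301) = -602030*((29646 + 3*√26) - 413301) = -602030*(-383655 + 3*√26) = 230971819650 - 1806090*√26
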